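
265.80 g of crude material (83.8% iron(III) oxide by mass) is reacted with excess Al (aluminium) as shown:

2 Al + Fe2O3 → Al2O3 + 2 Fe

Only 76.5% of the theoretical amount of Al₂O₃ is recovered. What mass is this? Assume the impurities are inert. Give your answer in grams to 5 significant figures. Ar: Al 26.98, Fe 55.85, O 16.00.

108.79 g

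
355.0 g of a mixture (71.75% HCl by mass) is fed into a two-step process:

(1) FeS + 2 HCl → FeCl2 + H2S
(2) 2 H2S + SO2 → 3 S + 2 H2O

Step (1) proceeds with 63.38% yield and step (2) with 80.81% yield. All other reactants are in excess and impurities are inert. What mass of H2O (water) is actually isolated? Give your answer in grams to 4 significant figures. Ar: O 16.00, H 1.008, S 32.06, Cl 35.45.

32.23 g

Pure HCl = 355.0 × 0.7175 = 254.71 g.
M(HCl) = 1.008 + 35.45 = 36.458 g/mol.
M(H2O) = 2(1.008) + 16.00 = 18.016 g/mol.
n(HCl) = 254.71 / 36.458 = 6.9865 mol.
Step 1 (HCl:H2S = 2:1): theoretical n(H2S) = 3.4932 mol; at 63.38% yield, n(H2S) = 2.2140 mol.
Step 2 (H2S:H2O = 2:2): theoretical n(H2O) = 2.2140 mol, so theoretical mass = 2.2140 × 18.016 = 39.888 g.
At 80.81% yield, actual mass of H2O = 39.888 × 0.8081 = 32.233 g.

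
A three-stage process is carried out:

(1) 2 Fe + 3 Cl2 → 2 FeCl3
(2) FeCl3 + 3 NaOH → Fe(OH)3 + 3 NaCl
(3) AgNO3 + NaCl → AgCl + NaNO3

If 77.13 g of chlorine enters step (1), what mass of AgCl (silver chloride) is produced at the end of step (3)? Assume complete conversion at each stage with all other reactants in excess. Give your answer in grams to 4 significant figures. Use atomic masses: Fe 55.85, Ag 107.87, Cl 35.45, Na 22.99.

M(Cl2) = 2(35.45) = 70.90 g/mol.
M(AgCl) = 107.87 + 35.45 = 143.32 g/mol.
n(Cl2) = 77.13 / 70.90 = 1.0879 mol.
Reaction (1): Cl2→FeCl3 ratio 3:2 ⇒ n(FeCl3) = 0.72525 mol.
Reaction (2): FeCl3→NaCl ratio 1:3 ⇒ n(NaCl) = 2.1757 mol.
Reaction (3): NaCl→AgCl ratio 1:1 ⇒ n(AgCl) = 2.1757 mol.
Mass of AgCl = 2.1757 × 143.32 = 311.83 g.

311.8 g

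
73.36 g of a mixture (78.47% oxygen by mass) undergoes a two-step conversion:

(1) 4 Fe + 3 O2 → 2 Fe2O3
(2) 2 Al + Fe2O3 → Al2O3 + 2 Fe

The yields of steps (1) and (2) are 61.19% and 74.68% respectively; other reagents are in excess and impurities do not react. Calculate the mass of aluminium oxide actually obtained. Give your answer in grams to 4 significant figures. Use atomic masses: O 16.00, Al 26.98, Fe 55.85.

55.88 g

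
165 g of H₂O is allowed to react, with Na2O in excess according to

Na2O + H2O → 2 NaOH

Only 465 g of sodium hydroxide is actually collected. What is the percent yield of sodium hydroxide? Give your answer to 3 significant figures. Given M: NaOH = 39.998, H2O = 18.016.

n(H2O) = 165.0 g / 18.016 g/mol = 9.159 mol.
From the equation the H2O:NaOH mole ratio is 1:2, so n(NaOH) = 9.159 × 2/1 = 18.32 mol.
Mass of NaOH = 18.32 mol × 39.998 g/mol = 732.6 g.
This is the theoretical yield. Percent yield = 465 g / 732.6 g × 100% = 63.47%.

63.5 %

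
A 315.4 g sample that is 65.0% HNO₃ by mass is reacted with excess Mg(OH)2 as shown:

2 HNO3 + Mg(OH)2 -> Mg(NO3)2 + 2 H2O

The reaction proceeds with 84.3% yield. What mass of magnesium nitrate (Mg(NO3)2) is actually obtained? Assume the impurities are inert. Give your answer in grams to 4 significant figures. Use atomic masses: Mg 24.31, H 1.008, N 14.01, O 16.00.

Pure HNO3 available = 315.4 g × 0.650 = 205.01 g.
M(HNO3) = 1.008 + 14.01 + 3(16.00) = 63.018 g/mol.
M(Mg(NO3)2) = 24.31 + 2(14.01) + 6(16.00) = 148.33 g/mol.
n(HNO3) = 205.01 g / 63.018 g/mol = 3.2532 mol.
From the equation the HNO3:Mg(NO3)2 mole ratio is 2:1, so n(Mg(NO3)2) = 3.2532 × 1/2 = 1.6266 mol.
Mass of Mg(NO3)2 = 1.6266 mol × 148.33 g/mol = 241.27 g.
Actual mass collected = 241.27 g × 0.843 = 203.39 g.

203.4 g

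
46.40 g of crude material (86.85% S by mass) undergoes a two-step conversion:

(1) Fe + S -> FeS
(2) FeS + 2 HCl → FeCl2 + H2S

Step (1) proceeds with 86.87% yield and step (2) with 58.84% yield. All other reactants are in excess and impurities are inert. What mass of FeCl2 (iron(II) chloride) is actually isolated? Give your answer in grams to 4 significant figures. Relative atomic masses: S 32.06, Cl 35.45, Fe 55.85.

81.44 g

Pure S = 46.40 × 0.8685 = 40.298 g.
M(S) = 32.06 g/mol.
M(FeCl2) = 55.85 + 2(35.45) = 126.75 g/mol.
n(S) = 40.298 / 32.06 = 1.2570 mol.
Step 1 (S:FeS = 1:1): theoretical n(FeS) = 1.2570 mol; at 86.87% yield, n(FeS) = 1.0919 mol.
Step 2 (FeS:FeCl2 = 1:1): theoretical n(FeCl2) = 1.0919 mol, so theoretical mass = 1.0919 × 126.75 = 138.40 g.
At 58.84% yield, actual mass of FeCl2 = 138.40 × 0.5884 = 81.436 g.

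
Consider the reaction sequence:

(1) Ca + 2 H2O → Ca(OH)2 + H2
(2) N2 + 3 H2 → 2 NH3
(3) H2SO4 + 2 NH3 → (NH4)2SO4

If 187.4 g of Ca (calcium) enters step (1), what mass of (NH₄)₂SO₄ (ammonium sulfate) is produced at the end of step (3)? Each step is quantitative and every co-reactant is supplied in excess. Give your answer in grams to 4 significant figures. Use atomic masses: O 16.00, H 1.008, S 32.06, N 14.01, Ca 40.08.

206.0 g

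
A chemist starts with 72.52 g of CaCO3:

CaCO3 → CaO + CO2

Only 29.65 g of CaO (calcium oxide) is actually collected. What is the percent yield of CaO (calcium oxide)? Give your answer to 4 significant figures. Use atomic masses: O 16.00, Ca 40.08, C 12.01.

72.97 %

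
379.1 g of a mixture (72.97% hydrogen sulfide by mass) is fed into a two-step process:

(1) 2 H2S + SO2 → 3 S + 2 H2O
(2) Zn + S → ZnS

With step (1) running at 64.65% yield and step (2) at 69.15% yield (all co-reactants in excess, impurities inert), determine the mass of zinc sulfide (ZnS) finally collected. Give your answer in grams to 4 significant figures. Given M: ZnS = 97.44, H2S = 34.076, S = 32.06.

530.4 g

Pure H2S = 379.1 × 0.7297 = 276.63 g.
n(H2S) = 276.63 / 34.076 = 8.1180 mol.
Step 1 (H2S:S = 2:3): theoretical n(S) = 12.177 mol; at 64.65% yield, n(S) = 7.8724 mol.
Step 2 (S:ZnS = 1:1): theoretical n(ZnS) = 7.8724 mol, so theoretical mass = 7.8724 × 97.44 = 767.09 g.
At 69.15% yield, actual mass of ZnS = 767.09 × 0.6915 = 530.44 g.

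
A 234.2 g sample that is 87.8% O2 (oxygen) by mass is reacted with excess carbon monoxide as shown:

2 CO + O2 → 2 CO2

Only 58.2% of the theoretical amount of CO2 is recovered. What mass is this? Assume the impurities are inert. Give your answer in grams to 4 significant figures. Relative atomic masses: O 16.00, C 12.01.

Pure O2 available = 234.2 g × 0.878 = 205.63 g.
M(O2) = 2(16.00) = 32.00 g/mol.
M(CO2) = 12.01 + 2(16.00) = 44.01 g/mol.
n(O2) = 205.63 g / 32.00 g/mol = 6.4259 mol.
From the equation the O2:CO2 mole ratio is 1:2, so n(CO2) = 6.4259 × 2/1 = 12.852 mol.
Mass of CO2 = 12.852 mol × 44.01 g/mol = 565.60 g.
Actual mass collected = 565.60 g × 0.582 = 329.18 g.

329.2 g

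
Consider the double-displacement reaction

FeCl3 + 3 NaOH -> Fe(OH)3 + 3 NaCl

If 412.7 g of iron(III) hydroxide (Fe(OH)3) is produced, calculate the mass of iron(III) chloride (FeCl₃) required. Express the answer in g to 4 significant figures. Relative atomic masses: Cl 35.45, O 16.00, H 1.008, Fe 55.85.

M(Fe(OH)3) = 55.85 + 3(16.00) + 3(1.008) = 106.874 g/mol.
M(FeCl3) = 55.85 + 3(35.45) = 162.20 g/mol.
n(Fe(OH)3) = 412.70 g / 106.874 g/mol = 3.8616 mol.
From the equation the Fe(OH)3:FeCl3 mole ratio is 1:1, so n(FeCl3) = 3.8616 × 1/1 = 3.8616 mol.
Mass of FeCl3 = 3.8616 mol × 162.20 g/mol = 626.34 g.

626.3 g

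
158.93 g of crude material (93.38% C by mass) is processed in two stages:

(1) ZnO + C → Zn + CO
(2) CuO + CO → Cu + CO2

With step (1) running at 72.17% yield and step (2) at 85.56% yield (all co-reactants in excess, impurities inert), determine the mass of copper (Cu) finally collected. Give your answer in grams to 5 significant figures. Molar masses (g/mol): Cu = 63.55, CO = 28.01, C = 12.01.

Pure C = 158.93 × 0.9338 = 148.409 g.
n(C) = 148.409 / 12.01 = 12.3571 mol.
Step 1 (C:CO = 1:1): theoretical n(CO) = 12.3571 mol; at 72.17% yield, n(CO) = 8.91812 mol.
Step 2 (CO:Cu = 1:1): theoretical n(Cu) = 8.91812 mol, so theoretical mass = 8.91812 × 63.55 = 566.747 g.
At 85.56% yield, actual mass of Cu = 566.747 × 0.8556 = 484.908 g.

484.91 g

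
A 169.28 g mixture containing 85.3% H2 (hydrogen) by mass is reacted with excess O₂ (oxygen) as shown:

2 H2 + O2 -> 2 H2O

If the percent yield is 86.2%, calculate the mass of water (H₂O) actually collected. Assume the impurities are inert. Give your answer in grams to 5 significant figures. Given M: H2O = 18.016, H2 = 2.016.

Pure H2 available = 169.28 g × 0.853 = 144.396 g.
n(H2) = 144.396 g / 2.016 g/mol = 71.6249 mol.
From the equation the H2:H2O mole ratio is 2:2, so n(H2O) = 71.6249 × 2/2 = 71.6249 mol.
Mass of H2O = 71.6249 mol × 18.016 g/mol = 1290.39 g.
Actual mass collected = 1290.39 g × 0.862 = 1112.32 g.

1112.3 g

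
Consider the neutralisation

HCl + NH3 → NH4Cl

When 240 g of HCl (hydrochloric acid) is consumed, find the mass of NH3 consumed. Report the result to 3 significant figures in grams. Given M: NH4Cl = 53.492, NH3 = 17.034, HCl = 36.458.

112 g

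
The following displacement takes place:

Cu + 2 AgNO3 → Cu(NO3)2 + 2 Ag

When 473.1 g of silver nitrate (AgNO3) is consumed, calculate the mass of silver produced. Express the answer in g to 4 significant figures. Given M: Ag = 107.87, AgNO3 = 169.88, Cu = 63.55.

n(AgNO3) = 473.10 g / 169.88 g/mol = 2.7849 mol.
From the equation the AgNO3:Ag mole ratio is 2:2, so n(Ag) = 2.7849 × 2/2 = 2.7849 mol.
Mass of Ag = 2.7849 mol × 107.87 g/mol = 300.41 g.

300.4 g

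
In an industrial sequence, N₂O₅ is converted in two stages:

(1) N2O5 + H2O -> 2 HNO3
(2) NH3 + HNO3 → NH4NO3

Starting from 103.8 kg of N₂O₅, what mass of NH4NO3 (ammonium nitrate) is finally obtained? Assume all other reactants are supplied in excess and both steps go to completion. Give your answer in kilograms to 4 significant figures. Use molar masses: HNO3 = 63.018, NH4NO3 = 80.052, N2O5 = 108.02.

103.8 kg = 103800 g.
n(N2O5) = 103800 / 108.02 = 960.93 mol.
Step 1 gives a 1:2 ratio of N2O5 to HNO3, so n(HNO3) = 1921.9 mol.
In step 2 the HNO3:NH4NO3 ratio is 1:1, so n(NH4NO3) = 1921.9 mol.
Mass of NH4NO3 = 1921.9 × 80.052 = 153850 g = 153.8 kg.

153.8 kg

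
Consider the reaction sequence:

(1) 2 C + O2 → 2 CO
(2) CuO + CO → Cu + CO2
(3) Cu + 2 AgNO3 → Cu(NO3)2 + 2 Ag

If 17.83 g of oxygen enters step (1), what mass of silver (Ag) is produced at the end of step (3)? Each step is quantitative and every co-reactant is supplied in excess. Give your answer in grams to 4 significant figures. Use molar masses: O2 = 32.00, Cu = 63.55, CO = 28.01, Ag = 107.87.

n(O2) = 17.83 / 32.00 = 0.55719 mol.
Reaction (1): O2→CO ratio 1:2 ⇒ n(CO) = 1.1144 mol.
Reaction (2): CO→Cu ratio 1:1 ⇒ n(Cu) = 1.1144 mol.
Reaction (3): Cu→Ag ratio 1:2 ⇒ n(Ag) = 2.2287 mol.
Mass of Ag = 2.2287 × 107.87 = 240.42 g.

240.4 g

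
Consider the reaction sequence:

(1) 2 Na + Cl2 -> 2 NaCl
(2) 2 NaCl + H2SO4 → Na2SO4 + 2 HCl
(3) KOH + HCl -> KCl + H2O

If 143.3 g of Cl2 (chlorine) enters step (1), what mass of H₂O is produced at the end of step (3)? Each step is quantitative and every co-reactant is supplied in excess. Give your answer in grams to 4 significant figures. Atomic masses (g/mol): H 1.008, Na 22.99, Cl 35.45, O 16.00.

72.83 g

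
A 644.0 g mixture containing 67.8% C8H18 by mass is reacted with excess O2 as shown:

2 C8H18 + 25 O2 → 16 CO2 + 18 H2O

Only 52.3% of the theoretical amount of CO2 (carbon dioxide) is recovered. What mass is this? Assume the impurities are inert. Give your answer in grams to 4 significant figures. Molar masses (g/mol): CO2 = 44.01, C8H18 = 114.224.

Pure C8H18 available = 644.0 g × 0.678 = 436.63 g.
n(C8H18) = 436.63 g / 114.224 g/mol = 3.8226 mol.
From the equation the C8H18:CO2 mole ratio is 2:16, so n(CO2) = 3.8226 × 16/2 = 30.581 mol.
Mass of CO2 = 30.581 mol × 44.01 g/mol = 1345.9 g.
Actual mass collected = 1345.9 g × 0.523 = 703.88 g.

703.9 g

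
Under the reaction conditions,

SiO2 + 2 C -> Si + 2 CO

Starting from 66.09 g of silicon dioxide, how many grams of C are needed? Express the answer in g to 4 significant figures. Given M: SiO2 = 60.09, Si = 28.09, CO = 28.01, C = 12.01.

26.42 g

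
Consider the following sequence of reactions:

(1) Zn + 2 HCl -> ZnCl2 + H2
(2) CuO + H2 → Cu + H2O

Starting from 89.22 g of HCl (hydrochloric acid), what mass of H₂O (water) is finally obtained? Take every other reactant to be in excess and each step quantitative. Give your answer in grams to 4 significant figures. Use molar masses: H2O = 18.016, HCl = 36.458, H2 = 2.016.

22.04 g

n(HCl) = 89.220 / 36.458 = 2.4472 mol.
Step 1 gives a 2:1 ratio of HCl to H2, so n(H2) = 1.2236 mol.
In step 2 the H2:H2O ratio is 1:1, so n(H2O) = 1.2236 mol.
Mass of H2O = 1.2236 × 18.016 = 22.044 g.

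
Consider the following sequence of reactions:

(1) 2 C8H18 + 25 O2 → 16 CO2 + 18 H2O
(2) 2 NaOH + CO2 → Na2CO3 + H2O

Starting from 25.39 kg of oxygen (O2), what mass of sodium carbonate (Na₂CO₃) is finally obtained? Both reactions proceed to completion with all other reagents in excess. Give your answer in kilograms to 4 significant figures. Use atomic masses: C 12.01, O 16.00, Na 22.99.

M(O2) = 2(16.00) = 32.00 g/mol.
M(Na2CO3) = 2(22.99) + 12.01 + 3(16.00) = 105.99 g/mol.
25.39 kg = 25390 g.
n(O2) = 25390 / 32.00 = 793.44 mol.
Step 1 gives a 25:16 ratio of O2 to CO2, so n(CO2) = 507.80 mol.
In step 2 the CO2:Na2CO3 ratio is 1:1, so n(Na2CO3) = 507.80 mol.
Mass of Na2CO3 = 507.80 × 105.99 = 53822 g = 53.82 kg.

53.82 kg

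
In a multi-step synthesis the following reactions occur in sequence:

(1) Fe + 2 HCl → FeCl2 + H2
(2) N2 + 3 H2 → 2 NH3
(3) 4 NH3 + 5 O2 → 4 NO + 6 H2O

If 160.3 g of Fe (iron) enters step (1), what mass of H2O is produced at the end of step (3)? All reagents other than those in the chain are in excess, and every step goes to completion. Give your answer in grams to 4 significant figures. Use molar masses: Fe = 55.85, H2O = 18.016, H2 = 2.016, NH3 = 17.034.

51.71 g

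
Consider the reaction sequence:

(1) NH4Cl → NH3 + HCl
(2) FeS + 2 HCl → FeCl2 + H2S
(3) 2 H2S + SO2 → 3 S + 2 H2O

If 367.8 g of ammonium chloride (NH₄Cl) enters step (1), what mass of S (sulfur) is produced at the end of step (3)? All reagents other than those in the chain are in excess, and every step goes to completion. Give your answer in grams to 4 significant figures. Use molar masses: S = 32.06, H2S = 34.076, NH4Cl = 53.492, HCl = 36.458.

n(NH4Cl) = 367.8 / 53.492 = 6.8758 mol.
Reaction (1): NH4Cl→HCl ratio 1:1 ⇒ n(HCl) = 6.8758 mol.
Reaction (2): HCl→H2S ratio 2:1 ⇒ n(H2S) = 3.4379 mol.
Reaction (3): H2S→S ratio 2:3 ⇒ n(S) = 5.1568 mol.
Mass of S = 5.1568 × 32.06 = 165.33 g.

165.3 g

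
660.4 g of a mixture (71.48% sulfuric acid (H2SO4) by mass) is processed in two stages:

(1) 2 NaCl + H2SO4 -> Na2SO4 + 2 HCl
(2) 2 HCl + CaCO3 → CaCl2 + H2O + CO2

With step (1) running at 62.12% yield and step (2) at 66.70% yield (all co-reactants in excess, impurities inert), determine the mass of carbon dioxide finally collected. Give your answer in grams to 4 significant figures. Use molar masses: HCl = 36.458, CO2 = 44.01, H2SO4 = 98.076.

Pure H2SO4 = 660.4 × 0.7148 = 472.05 g.
n(H2SO4) = 472.05 / 98.076 = 4.8131 mol.
Step 1 (H2SO4:HCl = 1:2): theoretical n(HCl) = 9.6263 mol; at 62.12% yield, n(HCl) = 5.9799 mol.
Step 2 (HCl:CO2 = 2:1): theoretical n(CO2) = 2.9899 mol, so theoretical mass = 2.9899 × 44.01 = 131.59 g.
At 66.70% yield, actual mass of CO2 = 131.59 × 0.6670 = 87.768 g.

87.77 g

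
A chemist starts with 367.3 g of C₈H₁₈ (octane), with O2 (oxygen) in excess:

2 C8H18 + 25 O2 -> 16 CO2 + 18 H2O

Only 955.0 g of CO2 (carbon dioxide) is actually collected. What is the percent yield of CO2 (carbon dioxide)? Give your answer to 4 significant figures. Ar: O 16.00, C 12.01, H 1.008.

M(C8H18) = 8(12.01) + 18(1.008) = 114.224 g/mol.
M(CO2) = 12.01 + 2(16.00) = 44.01 g/mol.
n(C8H18) = 367.30 g / 114.224 g/mol = 3.2156 mol.
From the equation the C8H18:CO2 mole ratio is 2:16, so n(CO2) = 3.2156 × 16/2 = 25.725 mol.
Mass of CO2 = 25.725 mol × 44.01 g/mol = 1132.2 g.
This is the theoretical yield. Percent yield = 955.0 g / 1132.2 g × 100% = 84.353%.

84.35 %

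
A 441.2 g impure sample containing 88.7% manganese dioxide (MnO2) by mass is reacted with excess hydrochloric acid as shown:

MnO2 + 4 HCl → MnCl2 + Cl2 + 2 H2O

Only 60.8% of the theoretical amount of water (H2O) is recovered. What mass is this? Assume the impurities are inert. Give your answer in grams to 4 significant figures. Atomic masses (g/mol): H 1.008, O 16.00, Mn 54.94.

98.61 g

Pure MnO2 available = 441.2 g × 0.887 = 391.34 g.
M(MnO2) = 54.94 + 2(16.00) = 86.94 g/mol.
M(H2O) = 2(1.008) + 16.00 = 18.016 g/mol.
n(MnO2) = 391.34 g / 86.94 g/mol = 4.5013 mol.
From the equation the MnO2:H2O mole ratio is 1:2, so n(H2O) = 4.5013 × 2/1 = 9.0026 mol.
Mass of H2O = 9.0026 mol × 18.016 g/mol = 162.19 g.
Actual mass collected = 162.19 g × 0.608 = 98.612 g.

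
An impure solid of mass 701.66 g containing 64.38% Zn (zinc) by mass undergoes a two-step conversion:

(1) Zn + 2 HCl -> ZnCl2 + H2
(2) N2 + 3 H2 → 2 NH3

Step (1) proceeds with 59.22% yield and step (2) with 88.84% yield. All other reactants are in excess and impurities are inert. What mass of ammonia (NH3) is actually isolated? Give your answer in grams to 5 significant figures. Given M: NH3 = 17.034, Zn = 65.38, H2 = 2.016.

41.280 g

Pure Zn = 701.66 × 0.6438 = 451.729 g.
n(Zn) = 451.729 / 65.38 = 6.90928 mol.
Step 1 (Zn:H2 = 1:1): theoretical n(H2) = 6.90928 mol; at 59.22% yield, n(H2) = 4.09168 mol.
Step 2 (H2:NH3 = 3:2): theoretical n(NH3) = 2.72778 mol, so theoretical mass = 2.72778 × 17.034 = 46.4651 g.
At 88.84% yield, actual mass of NH3 = 46.4651 × 0.8884 = 41.2796 g.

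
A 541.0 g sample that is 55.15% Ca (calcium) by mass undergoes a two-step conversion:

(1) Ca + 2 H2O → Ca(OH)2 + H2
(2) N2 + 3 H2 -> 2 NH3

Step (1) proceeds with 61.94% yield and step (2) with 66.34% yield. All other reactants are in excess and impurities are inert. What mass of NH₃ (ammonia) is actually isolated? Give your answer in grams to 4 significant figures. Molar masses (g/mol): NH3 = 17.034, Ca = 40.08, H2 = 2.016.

Pure Ca = 541.0 × 0.5515 = 298.36 g.
n(Ca) = 298.36 / 40.08 = 7.4441 mol.
Step 1 (Ca:H2 = 1:1): theoretical n(H2) = 7.4441 mol; at 61.94% yield, n(H2) = 4.6109 mol.
Step 2 (H2:NH3 = 3:2): theoretical n(NH3) = 3.0739 mol, so theoretical mass = 3.0739 × 17.034 = 52.361 g.
At 66.34% yield, actual mass of NH3 = 52.361 × 0.6634 = 34.737 g.

34.74 g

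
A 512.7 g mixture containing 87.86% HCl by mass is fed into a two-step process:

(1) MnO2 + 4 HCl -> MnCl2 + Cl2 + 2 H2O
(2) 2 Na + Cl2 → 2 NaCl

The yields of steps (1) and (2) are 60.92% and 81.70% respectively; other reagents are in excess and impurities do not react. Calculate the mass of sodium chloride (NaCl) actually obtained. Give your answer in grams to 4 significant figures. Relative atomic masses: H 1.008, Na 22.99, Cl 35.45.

179.7 g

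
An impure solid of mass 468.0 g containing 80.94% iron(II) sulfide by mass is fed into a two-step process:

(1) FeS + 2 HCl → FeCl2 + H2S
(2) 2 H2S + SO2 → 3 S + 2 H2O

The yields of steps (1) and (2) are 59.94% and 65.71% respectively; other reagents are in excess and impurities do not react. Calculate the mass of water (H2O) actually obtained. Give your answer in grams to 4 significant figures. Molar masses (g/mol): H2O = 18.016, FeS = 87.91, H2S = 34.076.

Pure FeS = 468.0 × 0.8094 = 378.80 g.
n(FeS) = 378.80 / 87.91 = 4.3089 mol.
Step 1 (FeS:H2S = 1:1): theoretical n(H2S) = 4.3089 mol; at 59.94% yield, n(H2S) = 2.5828 mol.
Step 2 (H2S:H2O = 2:2): theoretical n(H2O) = 2.5828 mol, so theoretical mass = 2.5828 × 18.016 = 46.531 g.
At 65.71% yield, actual mass of H2O = 46.531 × 0.6571 = 30.576 g.

30.58 g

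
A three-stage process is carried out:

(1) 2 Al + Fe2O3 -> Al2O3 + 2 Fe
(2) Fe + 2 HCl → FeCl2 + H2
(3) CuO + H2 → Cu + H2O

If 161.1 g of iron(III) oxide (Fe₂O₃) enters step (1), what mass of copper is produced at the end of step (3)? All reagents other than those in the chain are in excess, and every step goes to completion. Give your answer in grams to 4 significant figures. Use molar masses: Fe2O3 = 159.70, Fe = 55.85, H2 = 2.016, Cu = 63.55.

128.2 g

n(Fe2O3) = 161.1 / 159.70 = 1.0088 mol.
Reaction (1): Fe2O3→Fe ratio 1:2 ⇒ n(Fe) = 2.0175 mol.
Reaction (2): Fe→H2 ratio 1:1 ⇒ n(H2) = 2.0175 mol.
Reaction (3): H2→Cu ratio 1:1 ⇒ n(Cu) = 2.0175 mol.
Mass of Cu = 2.0175 × 63.55 = 128.21 g.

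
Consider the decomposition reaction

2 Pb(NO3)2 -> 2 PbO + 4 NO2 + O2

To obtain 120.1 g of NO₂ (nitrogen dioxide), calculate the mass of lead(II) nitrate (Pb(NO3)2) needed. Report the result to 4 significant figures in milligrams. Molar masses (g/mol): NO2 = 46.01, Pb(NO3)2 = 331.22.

n(NO2) = 120.10 g / 46.01 g/mol = 2.6103 mol.
From the equation the NO2:Pb(NO3)2 mole ratio is 4:2, so n(Pb(NO3)2) = 2.6103 × 2/4 = 1.3052 mol.
Mass of Pb(NO3)2 = 1.3052 mol × 331.22 g/mol = 432.29 g.
Converting to mg: 432.29 g = 432300 mg.

432300 mg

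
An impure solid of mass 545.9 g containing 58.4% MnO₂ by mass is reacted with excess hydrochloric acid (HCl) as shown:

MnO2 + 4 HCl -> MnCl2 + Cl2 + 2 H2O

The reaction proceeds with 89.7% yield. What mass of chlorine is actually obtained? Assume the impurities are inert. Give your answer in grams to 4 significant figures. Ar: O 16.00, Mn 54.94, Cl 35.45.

233.2 g

Pure MnO2 available = 545.9 g × 0.584 = 318.81 g.
M(MnO2) = 54.94 + 2(16.00) = 86.94 g/mol.
M(Cl2) = 2(35.45) = 70.90 g/mol.
n(MnO2) = 318.81 g / 86.94 g/mol = 3.6670 mol.
From the equation the MnO2:Cl2 mole ratio is 1:1, so n(Cl2) = 3.6670 × 1/1 = 3.6670 mol.
Mass of Cl2 = 3.6670 mol × 70.90 g/mol = 259.99 g.
Actual mass collected = 259.99 g × 0.897 = 233.21 g.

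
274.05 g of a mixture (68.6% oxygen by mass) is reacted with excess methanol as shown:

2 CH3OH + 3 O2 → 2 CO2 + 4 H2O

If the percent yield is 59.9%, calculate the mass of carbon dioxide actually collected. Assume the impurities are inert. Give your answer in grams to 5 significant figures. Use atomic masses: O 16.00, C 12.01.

103.25 g

Pure O2 available = 274.05 g × 0.686 = 187.998 g.
M(O2) = 2(16.00) = 32.00 g/mol.
M(CO2) = 12.01 + 2(16.00) = 44.01 g/mol.
n(O2) = 187.998 g / 32.00 g/mol = 5.87495 mol.
From the equation the O2:CO2 mole ratio is 3:2, so n(CO2) = 5.87495 × 2/3 = 3.91663 mol.
Mass of CO2 = 3.91663 mol × 44.01 g/mol = 172.371 g.
Actual mass collected = 172.371 g × 0.599 = 103.250 g.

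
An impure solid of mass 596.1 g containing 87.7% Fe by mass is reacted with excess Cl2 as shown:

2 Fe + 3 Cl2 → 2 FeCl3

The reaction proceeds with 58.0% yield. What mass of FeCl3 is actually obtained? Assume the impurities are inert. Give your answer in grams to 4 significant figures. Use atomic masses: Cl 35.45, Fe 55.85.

880.6 g

Pure Fe available = 596.1 g × 0.877 = 522.78 g.
M(Fe) = 55.85 g/mol.
M(FeCl3) = 55.85 + 3(35.45) = 162.20 g/mol.
n(Fe) = 522.78 g / 55.85 g/mol = 9.3604 mol.
From the equation the Fe:FeCl3 mole ratio is 2:2, so n(FeCl3) = 9.3604 × 2/2 = 9.3604 mol.
Mass of FeCl3 = 9.3604 mol × 162.20 g/mol = 1518.3 g.
Actual mass collected = 1518.3 g × 0.580 = 880.59 g.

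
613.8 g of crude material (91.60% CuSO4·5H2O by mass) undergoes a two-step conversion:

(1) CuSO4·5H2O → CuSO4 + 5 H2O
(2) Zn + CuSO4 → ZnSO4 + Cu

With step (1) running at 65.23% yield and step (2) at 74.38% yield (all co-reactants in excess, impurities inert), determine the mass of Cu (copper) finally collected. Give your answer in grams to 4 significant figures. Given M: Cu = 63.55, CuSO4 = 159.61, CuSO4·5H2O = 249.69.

Pure CuSO4·5H2O = 613.8 × 0.9160 = 562.24 g.
n(CuSO4·5H2O) = 562.24 / 249.69 = 2.2518 mol.
Step 1 (CuSO4·5H2O:CuSO4 = 1:1): theoretical n(CuSO4) = 2.2518 mol; at 65.23% yield, n(CuSO4) = 1.4688 mol.
Step 2 (CuSO4:Cu = 1:1): theoretical n(Cu) = 1.4688 mol, so theoretical mass = 1.4688 × 63.55 = 93.344 g.
At 74.38% yield, actual mass of Cu = 93.344 × 0.7438 = 69.429 g.

69.43 g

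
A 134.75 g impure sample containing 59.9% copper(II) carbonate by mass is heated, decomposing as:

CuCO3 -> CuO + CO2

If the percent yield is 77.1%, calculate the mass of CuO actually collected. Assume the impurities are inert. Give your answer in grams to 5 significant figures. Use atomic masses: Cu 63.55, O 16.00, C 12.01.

40.066 g

Pure CuCO3 available = 134.75 g × 0.599 = 80.7152 g.
M(CuCO3) = 63.55 + 12.01 + 3(16.00) = 123.56 g/mol.
M(CuO) = 63.55 + 16.00 = 79.55 g/mol.
n(CuCO3) = 80.7152 g / 123.56 g/mol = 0.653247 mol.
From the equation the CuCO3:CuO mole ratio is 1:1, so n(CuO) = 0.653247 × 1/1 = 0.653247 mol.
Mass of CuO = 0.653247 mol × 79.55 g/mol = 51.9658 g.
Actual mass collected = 51.9658 g × 0.771 = 40.0657 g.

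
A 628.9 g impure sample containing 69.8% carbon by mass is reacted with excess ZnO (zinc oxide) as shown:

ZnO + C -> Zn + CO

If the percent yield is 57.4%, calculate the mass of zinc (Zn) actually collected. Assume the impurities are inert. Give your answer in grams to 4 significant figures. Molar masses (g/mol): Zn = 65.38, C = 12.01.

Pure C available = 628.9 g × 0.698 = 438.97 g.
n(C) = 438.97 g / 12.01 g/mol = 36.551 mol.
From the equation the C:Zn mole ratio is 1:1, so n(Zn) = 36.551 × 1/1 = 36.551 mol.
Mass of Zn = 36.551 mol × 65.38 g/mol = 2389.7 g.
Actual mass collected = 2389.7 g × 0.574 = 1371.7 g.

1372 g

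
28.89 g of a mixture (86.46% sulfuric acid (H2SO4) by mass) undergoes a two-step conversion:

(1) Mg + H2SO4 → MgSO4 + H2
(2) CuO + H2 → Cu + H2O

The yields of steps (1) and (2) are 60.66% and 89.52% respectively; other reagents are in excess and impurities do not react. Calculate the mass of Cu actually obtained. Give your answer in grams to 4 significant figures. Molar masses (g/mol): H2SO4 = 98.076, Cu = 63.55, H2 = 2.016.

8.789 g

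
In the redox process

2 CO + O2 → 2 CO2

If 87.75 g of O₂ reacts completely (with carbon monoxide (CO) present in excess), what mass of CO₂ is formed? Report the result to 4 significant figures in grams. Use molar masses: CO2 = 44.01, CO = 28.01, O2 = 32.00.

241.4 g

n(O2) = 87.750 g / 32.00 g/mol = 2.7422 mol.
From the equation the O2:CO2 mole ratio is 1:2, so n(CO2) = 2.7422 × 2/1 = 5.4844 mol.
Mass of CO2 = 5.4844 mol × 44.01 g/mol = 241.37 g.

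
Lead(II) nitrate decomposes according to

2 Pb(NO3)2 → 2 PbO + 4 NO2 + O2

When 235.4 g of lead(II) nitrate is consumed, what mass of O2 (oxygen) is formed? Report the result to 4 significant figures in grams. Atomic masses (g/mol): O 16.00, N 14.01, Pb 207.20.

11.37 g

M(Pb(NO3)2) = 207.20 + 2(14.01) + 6(16.00) = 331.22 g/mol.
M(O2) = 2(16.00) = 32.00 g/mol.
n(Pb(NO3)2) = 235.40 g / 331.22 g/mol = 0.71071 mol.
From the equation the Pb(NO3)2:O2 mole ratio is 2:1, so n(O2) = 0.71071 × 1/2 = 0.35535 mol.
Mass of O2 = 0.35535 mol × 32.00 g/mol = 11.371 g.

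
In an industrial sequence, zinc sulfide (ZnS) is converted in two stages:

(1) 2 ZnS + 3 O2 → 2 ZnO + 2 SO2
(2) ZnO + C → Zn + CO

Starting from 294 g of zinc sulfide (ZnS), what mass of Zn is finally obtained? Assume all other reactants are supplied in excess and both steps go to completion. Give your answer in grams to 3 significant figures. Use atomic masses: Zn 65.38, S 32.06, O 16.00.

197 g

M(ZnS) = 65.38 + 32.06 = 97.44 g/mol.
M(Zn) = 65.38 g/mol.
n(ZnS) = 294.0 / 97.44 = 3.017 mol.
Step 1 gives a 2:2 ratio of ZnS to ZnO, so n(ZnO) = 3.017 mol.
In step 2 the ZnO:Zn ratio is 1:1, so n(Zn) = 3.017 mol.
Mass of Zn = 3.017 × 65.38 = 197.3 g.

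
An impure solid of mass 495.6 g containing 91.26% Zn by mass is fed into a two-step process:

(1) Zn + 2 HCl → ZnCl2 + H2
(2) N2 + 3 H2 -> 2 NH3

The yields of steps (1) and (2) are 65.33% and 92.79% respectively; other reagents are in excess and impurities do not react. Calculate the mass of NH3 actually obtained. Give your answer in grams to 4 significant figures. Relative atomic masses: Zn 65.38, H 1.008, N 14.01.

47.62 g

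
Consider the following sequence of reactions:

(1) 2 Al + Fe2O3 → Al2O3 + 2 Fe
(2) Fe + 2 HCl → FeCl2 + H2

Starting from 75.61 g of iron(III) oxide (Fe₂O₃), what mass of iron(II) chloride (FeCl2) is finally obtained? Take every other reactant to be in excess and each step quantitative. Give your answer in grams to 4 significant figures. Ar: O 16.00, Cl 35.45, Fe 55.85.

120.0 g

M(Fe2O3) = 2(55.85) + 3(16.00) = 159.70 g/mol.
M(FeCl2) = 55.85 + 2(35.45) = 126.75 g/mol.
n(Fe2O3) = 75.610 / 159.70 = 0.47345 mol.
Step 1 gives a 1:2 ratio of Fe2O3 to Fe, so n(Fe) = 0.94690 mol.
In step 2 the Fe:FeCl2 ratio is 1:1, so n(FeCl2) = 0.94690 mol.
Mass of FeCl2 = 0.94690 × 126.75 = 120.02 g.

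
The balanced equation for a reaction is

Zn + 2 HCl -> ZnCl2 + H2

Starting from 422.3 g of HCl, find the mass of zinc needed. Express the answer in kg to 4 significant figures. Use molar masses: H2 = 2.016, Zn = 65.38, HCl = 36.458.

0.3787 kg

n(HCl) = 422.30 g / 36.458 g/mol = 11.583 mol.
From the equation the HCl:Zn mole ratio is 2:1, so n(Zn) = 11.583 × 1/2 = 5.7916 mol.
Mass of Zn = 5.7916 mol × 65.38 g/mol = 378.65 g.
Converting to kg: 378.65 g = 0.3787 kg.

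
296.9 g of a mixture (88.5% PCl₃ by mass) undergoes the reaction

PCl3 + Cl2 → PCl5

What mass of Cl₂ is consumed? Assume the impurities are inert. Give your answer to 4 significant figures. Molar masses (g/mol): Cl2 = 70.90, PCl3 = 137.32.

Mass of pure PCl3 = 296.9 g × 0.885 = 262.76 g.
n(PCl3) = 262.76 g / 137.32 g/mol = 1.9135 mol.
From the equation the PCl3:Cl2 mole ratio is 1:1, so n(Cl2) = 1.9135 × 1/1 = 1.9135 mol.
Mass of Cl2 = 1.9135 mol × 70.90 g/mol = 135.66 g.

135.7 g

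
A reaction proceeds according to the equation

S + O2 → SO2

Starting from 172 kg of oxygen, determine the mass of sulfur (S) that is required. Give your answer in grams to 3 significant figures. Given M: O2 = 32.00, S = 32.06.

172000 g

Convert: 172 kg = 172000 g.
n(O2) = 172000 g / 32.00 g/mol = 5375 mol.
From the equation the O2:S mole ratio is 1:1, so n(S) = 5375 × 1/1 = 5375 mol.
Mass of S = 5375 mol × 32.06 g/mol = 172300 g.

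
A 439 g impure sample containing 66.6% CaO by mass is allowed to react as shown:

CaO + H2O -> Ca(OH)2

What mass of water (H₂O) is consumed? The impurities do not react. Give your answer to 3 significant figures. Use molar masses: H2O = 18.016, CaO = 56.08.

Mass of pure CaO = 439 g × 0.666 = 292.4 g.
n(CaO) = 292.4 g / 56.08 g/mol = 5.214 mol.
From the equation the CaO:H2O mole ratio is 1:1, so n(H2O) = 5.214 × 1/1 = 5.214 mol.
Mass of H2O = 5.214 mol × 18.016 g/mol = 93.93 g.

93.9 g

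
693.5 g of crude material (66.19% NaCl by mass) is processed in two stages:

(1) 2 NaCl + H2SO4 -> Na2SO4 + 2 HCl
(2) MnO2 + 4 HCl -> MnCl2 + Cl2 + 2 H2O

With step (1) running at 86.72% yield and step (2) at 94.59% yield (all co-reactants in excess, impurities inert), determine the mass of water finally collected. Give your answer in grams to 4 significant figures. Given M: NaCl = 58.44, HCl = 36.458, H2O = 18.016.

58.04 g

Pure NaCl = 693.5 × 0.6619 = 459.03 g.
n(NaCl) = 459.03 / 58.44 = 7.8547 mol.
Step 1 (NaCl:HCl = 2:2): theoretical n(HCl) = 7.8547 mol; at 86.72% yield, n(HCl) = 6.8116 mol.
Step 2 (HCl:H2O = 4:2): theoretical n(H2O) = 3.4058 mol, so theoretical mass = 3.4058 × 18.016 = 61.359 g.
At 94.59% yield, actual mass of H2O = 61.359 × 0.9459 = 58.039 g.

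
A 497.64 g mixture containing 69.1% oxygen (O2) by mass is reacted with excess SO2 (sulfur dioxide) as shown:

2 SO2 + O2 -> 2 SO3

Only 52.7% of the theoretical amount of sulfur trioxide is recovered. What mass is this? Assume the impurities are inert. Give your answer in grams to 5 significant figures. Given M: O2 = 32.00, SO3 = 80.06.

906.78 g

Pure O2 available = 497.64 g × 0.691 = 343.869 g.
n(O2) = 343.869 g / 32.00 g/mol = 10.7459 mol.
From the equation the O2:SO3 mole ratio is 1:2, so n(SO3) = 10.7459 × 2/1 = 21.4918 mol.
Mass of SO3 = 21.4918 mol × 80.06 g/mol = 1720.64 g.
Actual mass collected = 1720.64 g × 0.527 = 906.775 g.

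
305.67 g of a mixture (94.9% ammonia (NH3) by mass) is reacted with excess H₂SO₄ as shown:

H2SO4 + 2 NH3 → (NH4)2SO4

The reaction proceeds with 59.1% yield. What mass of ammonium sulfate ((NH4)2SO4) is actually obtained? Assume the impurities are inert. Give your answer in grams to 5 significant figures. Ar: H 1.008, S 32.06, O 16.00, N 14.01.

Pure NH3 available = 305.67 g × 0.949 = 290.081 g.
M(NH3) = 14.01 + 3(1.008) = 17.034 g/mol.
M((NH4)2SO4) = 2(14.01) + 8(1.008) + 32.06 + 4(16.00) = 132.144 g/mol.
n(NH3) = 290.081 g / 17.034 g/mol = 17.0295 mol.
From the equation the NH3:(NH4)2SO4 mole ratio is 2:1, so n((NH4)2SO4) = 17.0295 × 1/2 = 8.51476 mol.
Mass of (NH4)2SO4 = 8.51476 mol × 132.144 g/mol = 1125.17 g.
Actual mass collected = 1125.17 g × 0.591 = 664.978 g.

664.98 g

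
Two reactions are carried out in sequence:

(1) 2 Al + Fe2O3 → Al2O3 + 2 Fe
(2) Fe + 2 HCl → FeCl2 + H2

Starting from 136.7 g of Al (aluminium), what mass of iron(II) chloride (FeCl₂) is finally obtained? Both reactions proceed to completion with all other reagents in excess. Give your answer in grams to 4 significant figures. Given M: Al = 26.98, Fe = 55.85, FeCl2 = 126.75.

n(Al) = 136.70 / 26.98 = 5.0667 mol.
Step 1 gives a 2:2 ratio of Al to Fe, so n(Fe) = 5.0667 mol.
In step 2 the Fe:FeCl2 ratio is 1:1, so n(FeCl2) = 5.0667 mol.
Mass of FeCl2 = 5.0667 × 126.75 = 642.21 g.

642.2 g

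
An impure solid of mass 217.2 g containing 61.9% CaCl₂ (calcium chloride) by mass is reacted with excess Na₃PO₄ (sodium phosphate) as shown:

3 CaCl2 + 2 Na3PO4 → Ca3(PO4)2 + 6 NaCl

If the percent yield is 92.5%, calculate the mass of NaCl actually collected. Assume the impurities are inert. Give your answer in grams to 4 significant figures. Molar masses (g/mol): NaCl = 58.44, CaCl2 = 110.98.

Pure CaCl2 available = 217.2 g × 0.619 = 134.45 g.
n(CaCl2) = 134.45 g / 110.98 g/mol = 1.2115 mol.
From the equation the CaCl2:NaCl mole ratio is 3:6, so n(NaCl) = 1.2115 × 6/3 = 2.4229 mol.
Mass of NaCl = 2.4229 mol × 58.44 g/mol = 141.59 g.
Actual mass collected = 141.59 g × 0.925 = 130.97 g.

131.0 g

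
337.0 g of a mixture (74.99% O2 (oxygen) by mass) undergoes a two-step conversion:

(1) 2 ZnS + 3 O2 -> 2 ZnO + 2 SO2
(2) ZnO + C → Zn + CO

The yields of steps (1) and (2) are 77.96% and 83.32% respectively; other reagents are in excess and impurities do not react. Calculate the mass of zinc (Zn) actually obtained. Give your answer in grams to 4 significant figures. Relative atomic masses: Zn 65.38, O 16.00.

223.6 g

Pure O2 = 337.0 × 0.7499 = 252.72 g.
M(O2) = 2(16.00) = 32.00 g/mol.
M(Zn) = 65.38 g/mol.
n(O2) = 252.72 / 32.00 = 7.8974 mol.
Step 1 (O2:ZnO = 3:2): theoretical n(ZnO) = 5.2649 mol; at 77.96% yield, n(ZnO) = 4.1045 mol.
Step 2 (ZnO:Zn = 1:1): theoretical n(Zn) = 4.1045 mol, so theoretical mass = 4.1045 × 65.38 = 268.35 g.
At 83.32% yield, actual mass of Zn = 268.35 × 0.8332 = 223.59 g.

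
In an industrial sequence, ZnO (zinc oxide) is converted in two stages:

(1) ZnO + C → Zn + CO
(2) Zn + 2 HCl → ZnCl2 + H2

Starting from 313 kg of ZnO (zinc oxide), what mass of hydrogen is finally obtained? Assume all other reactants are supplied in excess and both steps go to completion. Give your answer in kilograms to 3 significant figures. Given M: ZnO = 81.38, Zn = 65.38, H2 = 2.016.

313 kg = 313000 g.
n(ZnO) = 313000 / 81.38 = 3846 mol.
Step 1 gives a 1:1 ratio of ZnO to Zn, so n(Zn) = 3846 mol.
In step 2 the Zn:H2 ratio is 1:1, so n(H2) = 3846 mol.
Mass of H2 = 3846 × 2.016 = 7754 g = 7.75 kg.

7.75 kg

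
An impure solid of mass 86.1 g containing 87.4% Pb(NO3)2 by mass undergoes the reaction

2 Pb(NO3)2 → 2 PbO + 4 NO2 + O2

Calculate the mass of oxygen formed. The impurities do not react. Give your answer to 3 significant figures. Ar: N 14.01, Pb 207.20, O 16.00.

3.64 g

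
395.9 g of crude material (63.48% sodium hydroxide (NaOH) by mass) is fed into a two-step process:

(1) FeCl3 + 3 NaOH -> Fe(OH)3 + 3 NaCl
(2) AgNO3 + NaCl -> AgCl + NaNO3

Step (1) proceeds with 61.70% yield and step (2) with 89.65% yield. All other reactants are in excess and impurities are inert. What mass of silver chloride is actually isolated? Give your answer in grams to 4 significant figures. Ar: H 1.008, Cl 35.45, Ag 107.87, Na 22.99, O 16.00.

Pure NaOH = 395.9 × 0.6348 = 251.32 g.
M(NaOH) = 22.99 + 16.00 + 1.008 = 39.998 g/mol.
M(AgCl) = 107.87 + 35.45 = 143.32 g/mol.
n(NaOH) = 251.32 / 39.998 = 6.2832 mol.
Step 1 (NaOH:NaCl = 3:3): theoretical n(NaCl) = 6.2832 mol; at 61.70% yield, n(NaCl) = 3.8768 mol.
Step 2 (NaCl:AgCl = 1:1): theoretical n(AgCl) = 3.8768 mol, so theoretical mass = 3.8768 × 143.32 = 555.62 g.
At 89.65% yield, actual mass of AgCl = 555.62 × 0.8965 = 498.11 g.

498.1 g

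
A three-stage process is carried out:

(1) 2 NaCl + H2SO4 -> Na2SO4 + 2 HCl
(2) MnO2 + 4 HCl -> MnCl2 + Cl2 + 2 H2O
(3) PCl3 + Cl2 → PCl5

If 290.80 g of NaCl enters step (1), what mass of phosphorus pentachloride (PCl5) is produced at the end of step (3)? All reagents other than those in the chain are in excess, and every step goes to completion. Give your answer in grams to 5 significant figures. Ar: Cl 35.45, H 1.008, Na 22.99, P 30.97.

M(NaCl) = 22.99 + 35.45 = 58.44 g/mol.
M(PCl5) = 30.97 + 5(35.45) = 208.22 g/mol.
n(NaCl) = 290.80 / 58.44 = 4.97604 mol.
Reaction (1): NaCl→HCl ratio 2:2 ⇒ n(HCl) = 4.97604 mol.
Reaction (2): HCl→Cl2 ratio 4:1 ⇒ n(Cl2) = 1.24401 mol.
Reaction (3): Cl2→PCl5 ratio 1:1 ⇒ n(PCl5) = 1.24401 mol.
Mass of PCl5 = 1.24401 × 208.22 = 259.028 g.

259.03 g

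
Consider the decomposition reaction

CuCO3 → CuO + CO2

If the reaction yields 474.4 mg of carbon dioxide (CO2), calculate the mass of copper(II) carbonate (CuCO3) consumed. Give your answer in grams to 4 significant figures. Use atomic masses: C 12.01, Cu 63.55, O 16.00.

1.332 g

M(CO2) = 12.01 + 2(16.00) = 44.01 g/mol.
M(CuCO3) = 63.55 + 12.01 + 3(16.00) = 123.56 g/mol.
Convert: 474.4 mg = 0.47440 g.
n(CO2) = 0.47440 g / 44.01 g/mol = 0.010779 mol.
From the equation the CO2:CuCO3 mole ratio is 1:1, so n(CuCO3) = 0.010779 × 1/1 = 0.010779 mol.
Mass of CuCO3 = 0.010779 mol × 123.56 g/mol = 1.3319 g.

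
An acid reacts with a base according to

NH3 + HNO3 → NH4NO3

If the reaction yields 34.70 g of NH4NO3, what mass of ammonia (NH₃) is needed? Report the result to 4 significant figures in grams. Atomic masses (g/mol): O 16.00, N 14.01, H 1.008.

7.384 g

M(NH4NO3) = 2(14.01) + 4(1.008) + 3(16.00) = 80.052 g/mol.
M(NH3) = 14.01 + 3(1.008) = 17.034 g/mol.
n(NH4NO3) = 34.700 g / 80.052 g/mol = 0.43347 mol.
From the equation the NH4NO3:NH3 mole ratio is 1:1, so n(NH3) = 0.43347 × 1/1 = 0.43347 mol.
Mass of NH3 = 0.43347 mol × 17.034 g/mol = 7.3837 g.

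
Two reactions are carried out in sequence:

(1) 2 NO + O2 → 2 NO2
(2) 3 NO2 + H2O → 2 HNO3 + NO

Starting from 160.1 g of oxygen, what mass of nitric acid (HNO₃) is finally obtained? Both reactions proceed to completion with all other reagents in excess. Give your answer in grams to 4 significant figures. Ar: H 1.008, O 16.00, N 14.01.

M(O2) = 2(16.00) = 32.00 g/mol.
M(HNO3) = 1.008 + 14.01 + 3(16.00) = 63.018 g/mol.
n(O2) = 160.10 / 32.00 = 5.0031 mol.
Step 1 gives a 1:2 ratio of O2 to NO2, so n(NO2) = 10.006 mol.
In step 2 the NO2:HNO3 ratio is 3:2, so n(HNO3) = 6.6708 mol.
Mass of HNO3 = 6.6708 × 63.018 = 420.38 g.

420.4 g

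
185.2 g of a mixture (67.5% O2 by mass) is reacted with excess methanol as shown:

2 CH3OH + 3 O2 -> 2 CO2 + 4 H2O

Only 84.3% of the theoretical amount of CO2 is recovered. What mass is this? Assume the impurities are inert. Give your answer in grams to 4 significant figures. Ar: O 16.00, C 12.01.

Pure O2 available = 185.2 g × 0.675 = 125.01 g.
M(O2) = 2(16.00) = 32.00 g/mol.
M(CO2) = 12.01 + 2(16.00) = 44.01 g/mol.
n(O2) = 125.01 g / 32.00 g/mol = 3.9066 mol.
From the equation the O2:CO2 mole ratio is 3:2, so n(CO2) = 3.9066 × 2/3 = 2.6044 mol.
Mass of CO2 = 2.6044 mol × 44.01 g/mol = 114.62 g.
Actual mass collected = 114.62 g × 0.843 = 96.623 g.

96.62 g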